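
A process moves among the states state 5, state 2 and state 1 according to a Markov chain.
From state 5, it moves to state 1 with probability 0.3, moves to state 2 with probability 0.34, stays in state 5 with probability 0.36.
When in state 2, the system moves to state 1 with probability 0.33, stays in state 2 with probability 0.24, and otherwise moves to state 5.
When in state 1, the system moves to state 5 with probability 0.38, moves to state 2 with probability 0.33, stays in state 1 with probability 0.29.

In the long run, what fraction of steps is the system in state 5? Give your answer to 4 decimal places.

Let the stationary distribution be π with π = πP and π_1 + π_2 + π_3 = 1.
π_1 = 0.36·π_1 + 0.43·π_2 + 0.38·π_3
π_2 = 0.34·π_1 + 0.24·π_2 + 0.33·π_3
Solving with the normalization constraint gives π = (0.3876, 0.3063, 0.3061).
So the stationary probability of state 5 is 0.3876.

0.3876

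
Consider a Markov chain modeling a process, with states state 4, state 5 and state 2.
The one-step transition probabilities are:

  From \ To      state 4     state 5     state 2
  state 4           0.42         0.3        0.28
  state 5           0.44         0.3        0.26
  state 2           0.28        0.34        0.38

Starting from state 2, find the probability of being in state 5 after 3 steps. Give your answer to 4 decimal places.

0.3124

Propagate the distribution vector 3 steps from state 2.
After 0 steps: (0.0000, 0.0000, 1.0000)
After 1 step: (0.2800, 0.3400, 0.3800)
After 2 steps: (0.3736, 0.3152, 0.3112)
After 3 steps: (0.3827, 0.3124, 0.3048)
P(in state 5 after 3 steps) = 0.3124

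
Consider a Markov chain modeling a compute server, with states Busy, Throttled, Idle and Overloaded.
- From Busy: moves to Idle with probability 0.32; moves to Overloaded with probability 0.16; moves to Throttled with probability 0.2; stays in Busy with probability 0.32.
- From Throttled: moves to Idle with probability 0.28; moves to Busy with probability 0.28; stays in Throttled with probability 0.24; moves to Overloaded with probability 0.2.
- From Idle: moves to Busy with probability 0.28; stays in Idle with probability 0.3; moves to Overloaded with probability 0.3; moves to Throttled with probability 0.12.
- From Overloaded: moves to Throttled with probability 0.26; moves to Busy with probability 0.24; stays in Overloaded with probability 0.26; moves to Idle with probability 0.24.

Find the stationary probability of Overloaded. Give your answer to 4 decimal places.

Let the stationary distribution be π with π = πP and π_1 + π_2 + π_3 + π_4 = 1.
π_1 = 0.32·π_1 + 0.28·π_2 + 0.28·π_3 + 0.24·π_4
π_2 = 0.2·π_1 + 0.24·π_2 + 0.12·π_3 + 0.26·π_4
π_3 = 0.32·π_1 + 0.28·π_2 + 0.3·π_3 + 0.24·π_4
Solving with the normalization constraint gives π = (0.2820, 0.1988, 0.2878, 0.2314).
So the stationary probability of Overloaded is 0.2314.

0.2314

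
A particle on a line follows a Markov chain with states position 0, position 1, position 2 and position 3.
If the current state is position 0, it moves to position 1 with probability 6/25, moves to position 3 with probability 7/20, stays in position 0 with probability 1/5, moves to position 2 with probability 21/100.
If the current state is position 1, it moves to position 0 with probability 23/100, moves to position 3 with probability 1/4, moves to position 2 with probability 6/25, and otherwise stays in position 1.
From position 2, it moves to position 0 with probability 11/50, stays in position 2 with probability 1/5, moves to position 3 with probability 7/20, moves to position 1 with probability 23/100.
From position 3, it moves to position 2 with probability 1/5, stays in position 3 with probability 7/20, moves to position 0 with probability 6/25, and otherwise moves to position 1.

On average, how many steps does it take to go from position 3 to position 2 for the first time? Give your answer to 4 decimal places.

Let t(s) be the expected number of steps to first reach position 2 from state s, with t(position 2) = 0. Conditioning on the first step:
t(position 0) = 1 + 0.2·t(position 0) + 0.24·t(position 1) + 0.35·t(position 3)
t(position 1) = 1 + 0.23·t(position 0) + 0.28·t(position 1) + 0.25·t(position 3)
t(position 3) = 1 + 0.24·t(position 0) + 0.21·t(position 1) + 0.35·t(position 3)
Solving: t(position 0) = 4.6743, t(position 1) = 4.5229, t(position 3) = 4.7256.
Expected steps from position 3 to position 2: 4.7256.

4.7256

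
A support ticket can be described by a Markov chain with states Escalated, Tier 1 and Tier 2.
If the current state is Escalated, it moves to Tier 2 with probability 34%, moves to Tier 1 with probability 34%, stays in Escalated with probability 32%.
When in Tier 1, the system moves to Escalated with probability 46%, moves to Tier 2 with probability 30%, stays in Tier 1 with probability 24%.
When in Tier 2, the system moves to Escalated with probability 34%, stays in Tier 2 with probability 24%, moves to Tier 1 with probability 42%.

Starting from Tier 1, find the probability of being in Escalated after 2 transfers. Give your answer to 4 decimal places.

Sum over the intermediate state after 1 transfer:
P = P(Tier 1→Escalated)·P(Escalated→Escalated) + P(Tier 1→Tier 1)·P(Tier 1→Escalated) + P(Tier 1→Tier 2)·P(Tier 2→Escalated)
  = 0.46×0.32 + 0.24×0.46 + 0.3×0.34
  = 0.1472 + 0.1104 + 0.1020 = 0.3596

0.3596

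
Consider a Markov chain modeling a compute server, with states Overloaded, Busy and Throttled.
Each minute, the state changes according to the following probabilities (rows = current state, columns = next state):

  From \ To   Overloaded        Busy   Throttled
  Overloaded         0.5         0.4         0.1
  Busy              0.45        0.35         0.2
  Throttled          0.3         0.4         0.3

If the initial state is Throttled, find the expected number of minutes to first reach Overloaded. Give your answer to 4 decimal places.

2.8000

Let t(s) be the expected number of minutes to first reach Overloaded from state s, with t(Overloaded) = 0. Conditioning on the first minute:
t(Busy) = 1 + 0.35·t(Busy) + 0.2·t(Throttled)
t(Throttled) = 1 + 0.4·t(Busy) + 0.3·t(Throttled)
Solving: t(Busy) = 2.4000, t(Throttled) = 2.8000.
Expected minutes from Throttled to Overloaded: 2.8000.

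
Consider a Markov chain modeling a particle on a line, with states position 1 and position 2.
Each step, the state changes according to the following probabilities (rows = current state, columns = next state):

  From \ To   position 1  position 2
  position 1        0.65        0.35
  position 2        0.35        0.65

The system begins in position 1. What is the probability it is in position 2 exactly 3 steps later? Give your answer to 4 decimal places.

Propagate the distribution vector 3 steps from position 1.
After 0 steps: (1.0000, 0.0000)
After 1 step: (0.6500, 0.3500)
After 2 steps: (0.5450, 0.4550)
After 3 steps: (0.5135, 0.4865)
P(in position 2 after 3 steps) = 0.4865

0.4865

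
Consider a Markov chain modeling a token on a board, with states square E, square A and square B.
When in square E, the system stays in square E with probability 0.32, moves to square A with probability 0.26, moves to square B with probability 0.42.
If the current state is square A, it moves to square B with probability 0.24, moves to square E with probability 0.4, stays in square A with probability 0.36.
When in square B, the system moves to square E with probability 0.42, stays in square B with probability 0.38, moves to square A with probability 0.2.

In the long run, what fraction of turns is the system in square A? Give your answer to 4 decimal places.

0.2650

Let the stationary distribution be π with π = πP and π_1 + π_2 + π_3 = 1.
π_1 = 0.32·π_1 + 0.4·π_2 + 0.42·π_3
π_2 = 0.26·π_1 + 0.36·π_2 + 0.2·π_3
Solving with the normalization constraint gives π = (0.3770, 0.2650, 0.3580).
So the stationary probability of square A is 0.2650.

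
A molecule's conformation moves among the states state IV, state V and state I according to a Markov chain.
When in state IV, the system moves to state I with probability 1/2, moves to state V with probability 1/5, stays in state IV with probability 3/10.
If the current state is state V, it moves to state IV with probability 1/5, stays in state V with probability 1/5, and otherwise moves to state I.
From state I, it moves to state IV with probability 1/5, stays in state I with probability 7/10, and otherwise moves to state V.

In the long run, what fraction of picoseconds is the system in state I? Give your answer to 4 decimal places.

0.6420

Let the stationary distribution be π with π = πP and π_1 + π_2 + π_3 = 1.
π_1 = 0.3·π_1 + 0.2·π_2 + 0.2·π_3
π_2 = 0.2·π_1 + 0.2·π_2 + 0.1·π_3
Solving with the normalization constraint gives π = (0.2222, 0.1358, 0.6420).
So the stationary probability of state I is 0.6420.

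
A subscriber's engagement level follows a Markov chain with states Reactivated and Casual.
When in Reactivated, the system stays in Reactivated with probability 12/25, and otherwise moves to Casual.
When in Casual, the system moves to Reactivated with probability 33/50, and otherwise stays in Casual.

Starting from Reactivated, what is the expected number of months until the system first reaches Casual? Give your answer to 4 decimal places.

Let t(s) be the expected number of months to first reach Casual from state s, with t(Casual) = 0. Conditioning on the first month:
t(Reactivated) = 1 + 0.48·t(Reactivated)
Solving: t(Reactivated) = 1.9231.
Expected months from Reactivated to Casual: 1.9231.

1.9231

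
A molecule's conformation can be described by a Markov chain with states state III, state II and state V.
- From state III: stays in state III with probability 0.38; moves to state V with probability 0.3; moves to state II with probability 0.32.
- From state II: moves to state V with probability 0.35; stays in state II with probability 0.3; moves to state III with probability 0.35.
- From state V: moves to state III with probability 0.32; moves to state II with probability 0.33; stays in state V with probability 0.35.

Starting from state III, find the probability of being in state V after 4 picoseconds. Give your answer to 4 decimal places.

Propagate the distribution vector 4 picoseconds from state III.
After 0 picoseconds: (1.0000, 0.0000, 0.0000)
After 1 picosecond: (0.3800, 0.3200, 0.3000)
After 2 picoseconds: (0.3524, 0.3166, 0.3310)
After 3 picoseconds: (0.3506, 0.3170, 0.3324)
After 4 picoseconds: (0.3505, 0.3170, 0.3325)
P(in state V after 4 picoseconds) = 0.3325

0.3325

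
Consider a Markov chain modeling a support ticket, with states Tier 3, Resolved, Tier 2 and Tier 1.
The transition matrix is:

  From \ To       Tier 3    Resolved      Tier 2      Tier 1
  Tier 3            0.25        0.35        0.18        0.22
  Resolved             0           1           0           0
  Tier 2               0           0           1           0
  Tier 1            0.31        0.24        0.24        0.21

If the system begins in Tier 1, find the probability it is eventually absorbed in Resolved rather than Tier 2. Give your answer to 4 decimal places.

Let h(s) be the probability of absorption at Resolved starting from transient state s. Then h(Resolved) = 1 and h(Tier 2) = 0. By first-step analysis:
h(Tier 3) = 0.25·h(Tier 3) + 0.35·1 + 0.18·0 + 0.22·h(Tier 1)
h(Tier 1) = 0.31·h(Tier 3) + 0.24·1 + 0.24·0 + 0.21·h(Tier 1)
Solving: h(Tier 3) = 0.6281, h(Tier 1) = 0.5503.
Starting from Tier 1, the probability is 0.5503.

0.5503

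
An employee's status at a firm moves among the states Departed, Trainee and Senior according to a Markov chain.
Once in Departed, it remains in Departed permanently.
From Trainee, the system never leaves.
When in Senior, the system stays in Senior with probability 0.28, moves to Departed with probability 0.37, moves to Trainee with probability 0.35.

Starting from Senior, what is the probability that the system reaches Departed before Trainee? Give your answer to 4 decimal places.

Let h(s) be the probability of absorption at Departed starting from transient state s. Then h(Departed) = 1 and h(Trainee) = 0. By first-step analysis:
h(Senior) = 0.37·1 + 0.35·0 + 0.28·h(Senior)
Solving: h(Senior) = 0.5139.
Starting from Senior, the probability is 0.5139.

0.5139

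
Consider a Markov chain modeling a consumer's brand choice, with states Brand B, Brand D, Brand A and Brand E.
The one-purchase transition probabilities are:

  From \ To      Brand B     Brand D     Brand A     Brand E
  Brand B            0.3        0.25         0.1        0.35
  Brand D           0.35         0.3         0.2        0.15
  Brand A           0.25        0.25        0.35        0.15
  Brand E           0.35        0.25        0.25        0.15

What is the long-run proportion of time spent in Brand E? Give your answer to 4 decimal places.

0.2126

Let the stationary distribution be π with π = πP and π_1 + π_2 + π_3 + π_4 = 1.
π_1 = 0.3·π_1 + 0.35·π_2 + 0.25·π_3 + 0.35·π_4
π_2 = 0.25·π_1 + 0.3·π_2 + 0.25·π_3 + 0.25·π_4
π_3 = 0.1·π_1 + 0.2·π_2 + 0.35·π_3 + 0.25·π_4
Solving with the normalization constraint gives π = (0.3132, 0.2632, 0.2110, 0.2126).
So the stationary probability of Brand E is 0.2126.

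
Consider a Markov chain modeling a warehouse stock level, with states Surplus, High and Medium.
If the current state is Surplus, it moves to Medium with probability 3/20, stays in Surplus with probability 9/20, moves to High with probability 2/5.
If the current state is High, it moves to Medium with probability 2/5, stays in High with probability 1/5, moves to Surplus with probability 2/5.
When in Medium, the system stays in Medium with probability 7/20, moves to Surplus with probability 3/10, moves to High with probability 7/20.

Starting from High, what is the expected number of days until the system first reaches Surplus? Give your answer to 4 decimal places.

Let t(s) be the expected number of days to first reach Surplus from state s, with t(Surplus) = 0. Conditioning on the first day:
t(High) = 1 + 0.2·t(High) + 0.4·t(Medium)
t(Medium) = 1 + 0.35·t(High) + 0.35·t(Medium)
Solving: t(High) = 2.7632, t(Medium) = 3.0263.
Expected days from High to Surplus: 2.7632.

2.7632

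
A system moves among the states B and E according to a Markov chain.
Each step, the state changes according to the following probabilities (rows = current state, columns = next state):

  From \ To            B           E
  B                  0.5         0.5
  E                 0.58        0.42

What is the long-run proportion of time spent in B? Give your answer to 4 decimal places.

Let the stationary distribution be π with π = πP and π_1 + π_2 = 1.
π_1 = 0.5·π_1 + 0.58·π_2
Solving with the normalization constraint gives π = (0.5370, 0.4630).
So the stationary probability of B is 0.5370.

0.5370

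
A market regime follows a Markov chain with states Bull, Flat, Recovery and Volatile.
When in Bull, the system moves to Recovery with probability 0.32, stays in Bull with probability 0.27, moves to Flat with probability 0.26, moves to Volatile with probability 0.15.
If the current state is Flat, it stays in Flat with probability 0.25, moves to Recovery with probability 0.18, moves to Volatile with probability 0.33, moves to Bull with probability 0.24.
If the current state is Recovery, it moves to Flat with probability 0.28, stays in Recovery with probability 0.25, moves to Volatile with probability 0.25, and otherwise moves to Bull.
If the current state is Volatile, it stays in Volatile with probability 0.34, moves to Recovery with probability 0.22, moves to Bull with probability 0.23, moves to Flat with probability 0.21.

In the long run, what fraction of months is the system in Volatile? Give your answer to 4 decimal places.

Let the stationary distribution be π with π = πP and π_1 + π_2 + π_3 + π_4 = 1.
π_1 = 0.27·π_1 + 0.24·π_2 + 0.22·π_3 + 0.23·π_4
π_2 = 0.26·π_1 + 0.25·π_2 + 0.28·π_3 + 0.21·π_4
π_3 = 0.32·π_1 + 0.18·π_2 + 0.25·π_3 + 0.22·π_4
Solving with the normalization constraint gives π = (0.2397, 0.2488, 0.2413, 0.2703).
So the stationary probability of Volatile is 0.2703.

0.2703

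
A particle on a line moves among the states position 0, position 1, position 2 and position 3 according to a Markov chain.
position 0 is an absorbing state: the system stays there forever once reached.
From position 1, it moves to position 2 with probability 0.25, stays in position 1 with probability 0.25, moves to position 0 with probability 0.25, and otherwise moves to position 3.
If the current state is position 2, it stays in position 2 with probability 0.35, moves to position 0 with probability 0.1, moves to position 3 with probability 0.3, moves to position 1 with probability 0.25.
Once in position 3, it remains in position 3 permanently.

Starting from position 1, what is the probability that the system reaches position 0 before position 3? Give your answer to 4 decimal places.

Let h(s) be the probability of absorption at position 0 starting from transient state s. Then h(position 0) = 1 and h(position 3) = 0. By first-step analysis:
h(position 1) = 0.25·1 + 0.25·h(position 1) + 0.25·h(position 2) + 0.25·0
h(position 2) = 0.1·1 + 0.25·h(position 1) + 0.35·h(position 2) + 0.3·0
Solving: h(position 1) = 0.4412, h(position 2) = 0.3235.
Starting from position 1, the probability is 0.4412.

0.4412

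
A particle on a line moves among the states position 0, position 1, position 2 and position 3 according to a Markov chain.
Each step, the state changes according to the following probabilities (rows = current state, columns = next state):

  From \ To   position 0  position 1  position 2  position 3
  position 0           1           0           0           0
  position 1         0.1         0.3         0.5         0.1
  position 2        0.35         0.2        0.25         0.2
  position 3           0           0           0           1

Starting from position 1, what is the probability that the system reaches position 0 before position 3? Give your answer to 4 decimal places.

Let h(s) be the probability of absorption at position 0 starting from transient state s. Then h(position 0) = 1 and h(position 3) = 0. By first-step analysis:
h(position 1) = 0.1·1 + 0.3·h(position 1) + 0.5·h(position 2) + 0.1·0
h(position 2) = 0.35·1 + 0.2·h(position 1) + 0.25·h(position 2) + 0.2·0
Solving: h(position 1) = 0.5882, h(position 2) = 0.6235.
Starting from position 1, the probability is 0.5882.

0.5882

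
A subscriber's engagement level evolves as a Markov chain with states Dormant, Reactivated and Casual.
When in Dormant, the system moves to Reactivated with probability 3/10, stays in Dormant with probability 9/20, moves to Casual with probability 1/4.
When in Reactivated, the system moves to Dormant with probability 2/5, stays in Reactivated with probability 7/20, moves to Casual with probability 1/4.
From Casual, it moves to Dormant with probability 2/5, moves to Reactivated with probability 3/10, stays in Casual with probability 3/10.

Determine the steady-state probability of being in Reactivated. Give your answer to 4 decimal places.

0.3158

Let the stationary distribution be π with π = πP and π_1 + π_2 + π_3 = 1.
π_1 = 0.45·π_1 + 0.4·π_2 + 0.4·π_3
π_2 = 0.3·π_1 + 0.35·π_2 + 0.3·π_3
Solving with the normalization constraint gives π = (0.4211, 0.3158, 0.2632).
So the stationary probability of Reactivated is 0.3158.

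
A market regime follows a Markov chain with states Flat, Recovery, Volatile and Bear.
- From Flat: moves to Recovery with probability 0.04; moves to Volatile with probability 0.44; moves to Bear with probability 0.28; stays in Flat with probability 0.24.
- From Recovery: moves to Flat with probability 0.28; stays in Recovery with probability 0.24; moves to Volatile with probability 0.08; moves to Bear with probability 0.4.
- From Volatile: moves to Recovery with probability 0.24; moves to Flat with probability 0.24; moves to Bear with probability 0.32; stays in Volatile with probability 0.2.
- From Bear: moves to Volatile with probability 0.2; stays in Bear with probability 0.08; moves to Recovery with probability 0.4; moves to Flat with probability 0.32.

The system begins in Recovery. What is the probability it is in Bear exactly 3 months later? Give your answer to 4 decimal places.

Propagate the distribution vector 3 months from Recovery.
After 0 months: (0.0000, 1.0000, 0.0000, 0.0000)
After 1 month: (0.2800, 0.2400, 0.0800, 0.4000)
After 2 months: (0.2816, 0.2480, 0.2384, 0.2320)
After 3 months: (0.2685, 0.2208, 0.2378, 0.2729)
P(in Bear after 3 months) = 0.2729

0.2729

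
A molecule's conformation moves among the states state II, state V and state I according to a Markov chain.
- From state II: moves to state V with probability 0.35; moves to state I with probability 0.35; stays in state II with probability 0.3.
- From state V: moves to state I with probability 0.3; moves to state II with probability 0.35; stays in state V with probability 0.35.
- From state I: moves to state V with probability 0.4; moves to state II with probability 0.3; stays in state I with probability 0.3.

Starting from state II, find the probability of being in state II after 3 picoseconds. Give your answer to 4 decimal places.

Propagate the distribution vector 3 picoseconds from state II.
After 0 picoseconds: (1.0000, 0.0000, 0.0000)
After 1 picosecond: (0.3000, 0.3500, 0.3500)
After 2 picoseconds: (0.3175, 0.3675, 0.3150)
After 3 picoseconds: (0.3184, 0.3658, 0.3159)
P(in state II after 3 picoseconds) = 0.3184

0.3184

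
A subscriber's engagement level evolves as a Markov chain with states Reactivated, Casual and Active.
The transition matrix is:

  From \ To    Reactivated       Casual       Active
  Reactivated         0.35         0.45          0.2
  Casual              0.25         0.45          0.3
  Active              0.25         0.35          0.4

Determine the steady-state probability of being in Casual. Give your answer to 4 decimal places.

Let the stationary distribution be π with π = πP and π_1 + π_2 + π_3 = 1.
π_1 = 0.35·π_1 + 0.25·π_2 + 0.25·π_3
π_2 = 0.45·π_1 + 0.45·π_2 + 0.35·π_3
Solving with the normalization constraint gives π = (0.2778, 0.4198, 0.3025).
So the stationary probability of Casual is 0.4198.

0.4198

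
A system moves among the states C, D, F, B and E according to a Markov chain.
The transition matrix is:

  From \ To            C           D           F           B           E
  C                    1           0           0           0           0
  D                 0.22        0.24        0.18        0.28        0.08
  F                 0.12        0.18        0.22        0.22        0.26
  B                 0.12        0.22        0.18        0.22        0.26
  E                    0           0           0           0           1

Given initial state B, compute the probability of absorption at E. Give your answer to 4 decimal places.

0.6093

Let h(s) be the probability of absorption at E starting from transient state s. Then h(E) = 1 and h(C) = 0. By first-step analysis:
h(D) = 0.22·0 + 0.24·h(D) + 0.18·h(F) + 0.28·h(B) + 0.08·1
h(F) = 0.12·0 + 0.18·h(D) + 0.22·h(F) + 0.22·h(B) + 0.26·1
h(B) = 0.12·0 + 0.22·h(D) + 0.18·h(F) + 0.22·h(B) + 0.26·1
Solving: h(D) = 0.4754, h(F) = 0.6149, h(B) = 0.6093.
Starting from B, the probability is 0.6093.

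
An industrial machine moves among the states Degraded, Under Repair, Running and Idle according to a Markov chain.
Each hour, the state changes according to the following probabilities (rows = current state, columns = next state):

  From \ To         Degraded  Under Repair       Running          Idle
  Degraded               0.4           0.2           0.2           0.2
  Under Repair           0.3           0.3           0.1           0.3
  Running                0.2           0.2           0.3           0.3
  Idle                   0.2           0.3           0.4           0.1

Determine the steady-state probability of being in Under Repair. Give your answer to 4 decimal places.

Let the stationary distribution be π with π = πP and π_1 + π_2 + π_3 + π_4 = 1.
π_1 = 0.4·π_1 + 0.3·π_2 + 0.2·π_3 + 0.2·π_4
π_2 = 0.2·π_1 + 0.3·π_2 + 0.2·π_3 + 0.3·π_4
π_3 = 0.2·π_1 + 0.1·π_2 + 0.3·π_3 + 0.4·π_4
Solving with the normalization constraint gives π = (0.2809, 0.2474, 0.2451, 0.2266).
So the stationary probability of Under Repair is 0.2474.

0.2474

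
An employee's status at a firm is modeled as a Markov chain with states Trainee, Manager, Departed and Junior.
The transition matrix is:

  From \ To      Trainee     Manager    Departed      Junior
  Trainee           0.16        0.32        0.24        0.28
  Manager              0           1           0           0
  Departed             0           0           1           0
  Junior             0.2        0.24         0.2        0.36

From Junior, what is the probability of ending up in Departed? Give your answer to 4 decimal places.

Let h(s) be the probability of absorption at Departed starting from transient state s. Then h(Departed) = 1 and h(Manager) = 0. By first-step analysis:
h(Trainee) = 0.16·h(Trainee) + 0.32·0 + 0.24·1 + 0.28·h(Junior)
h(Junior) = 0.2·h(Trainee) + 0.24·0 + 0.2·1 + 0.36·h(Junior)
Solving: h(Trainee) = 0.4352, h(Junior) = 0.4485.
Starting from Junior, the probability is 0.4485.

0.4485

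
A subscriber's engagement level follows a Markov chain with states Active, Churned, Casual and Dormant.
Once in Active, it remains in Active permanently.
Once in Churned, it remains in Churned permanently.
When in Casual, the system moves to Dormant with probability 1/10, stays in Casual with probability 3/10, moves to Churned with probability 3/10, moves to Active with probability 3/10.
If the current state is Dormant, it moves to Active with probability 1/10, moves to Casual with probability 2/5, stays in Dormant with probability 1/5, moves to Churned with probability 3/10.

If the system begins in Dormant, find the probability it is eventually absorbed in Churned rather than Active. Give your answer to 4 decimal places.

0.6346

Let h(s) be the probability of absorption at Churned starting from transient state s. Then h(Churned) = 1 and h(Active) = 0. By first-step analysis:
h(Casual) = 0.3·0 + 0.3·1 + 0.3·h(Casual) + 0.1·h(Dormant)
h(Dormant) = 0.1·0 + 0.3·1 + 0.4·h(Casual) + 0.2·h(Dormant)
Solving: h(Casual) = 0.5192, h(Dormant) = 0.6346.
Starting from Dormant, the probability is 0.6346.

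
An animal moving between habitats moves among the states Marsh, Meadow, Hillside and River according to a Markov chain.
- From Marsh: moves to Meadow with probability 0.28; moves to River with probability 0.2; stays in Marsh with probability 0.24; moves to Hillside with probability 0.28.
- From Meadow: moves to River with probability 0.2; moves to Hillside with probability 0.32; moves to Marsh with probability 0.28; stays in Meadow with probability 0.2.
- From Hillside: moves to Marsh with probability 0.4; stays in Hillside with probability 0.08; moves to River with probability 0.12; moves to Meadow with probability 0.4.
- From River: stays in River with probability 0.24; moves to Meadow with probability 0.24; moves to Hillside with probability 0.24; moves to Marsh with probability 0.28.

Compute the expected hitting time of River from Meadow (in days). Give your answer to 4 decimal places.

5.5517

Let t(s) be the expected number of days to first reach River from state s, with t(River) = 0. Conditioning on the first day:
t(Marsh) = 1 + 0.24·t(Marsh) + 0.28·t(Meadow) + 0.28·t(Hillside)
t(Meadow) = 1 + 0.28·t(Marsh) + 0.2·t(Meadow) + 0.32·t(Hillside)
t(Hillside) = 1 + 0.4·t(Marsh) + 0.4·t(Meadow) + 0.08·t(Hillside)
Solving: t(Marsh) = 5.5380, t(Meadow) = 5.5517, t(Hillside) = 5.9086.
Expected days from Meadow to River: 5.5517.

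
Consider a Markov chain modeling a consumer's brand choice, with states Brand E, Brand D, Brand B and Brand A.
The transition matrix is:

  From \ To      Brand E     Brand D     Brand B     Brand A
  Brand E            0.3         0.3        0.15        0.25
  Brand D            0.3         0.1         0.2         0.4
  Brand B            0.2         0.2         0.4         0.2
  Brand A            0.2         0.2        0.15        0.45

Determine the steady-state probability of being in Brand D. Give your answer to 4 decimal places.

0.2041

Let the stationary distribution be π with π = πP and π_1 + π_2 + π_3 + π_4 = 1.
π_1 = 0.3·π_1 + 0.3·π_2 + 0.2·π_3 + 0.2·π_4
π_2 = 0.3·π_1 + 0.1·π_2 + 0.2·π_3 + 0.2·π_4
π_3 = 0.15·π_1 + 0.2·π_2 + 0.4·π_3 + 0.15·π_4
Solving with the normalization constraint gives π = (0.2449, 0.2041, 0.2136, 0.3374).
So the stationary probability of Brand D is 0.2041.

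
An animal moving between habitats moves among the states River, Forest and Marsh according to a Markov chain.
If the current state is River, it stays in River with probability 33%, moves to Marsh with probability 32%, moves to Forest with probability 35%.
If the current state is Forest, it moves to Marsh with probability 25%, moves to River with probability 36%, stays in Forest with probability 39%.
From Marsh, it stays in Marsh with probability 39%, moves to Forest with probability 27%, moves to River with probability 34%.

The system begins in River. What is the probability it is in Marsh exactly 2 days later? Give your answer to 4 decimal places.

0.3179

Sum over the intermediate state after 1 day:
P = P(River→River)·P(River→Marsh) + P(River→Forest)·P(Forest→Marsh) + P(River→Marsh)·P(Marsh→Marsh)
  = 0.33×0.32 + 0.35×0.25 + 0.32×0.39
  = 0.1056 + 0.0875 + 0.1248 = 0.3179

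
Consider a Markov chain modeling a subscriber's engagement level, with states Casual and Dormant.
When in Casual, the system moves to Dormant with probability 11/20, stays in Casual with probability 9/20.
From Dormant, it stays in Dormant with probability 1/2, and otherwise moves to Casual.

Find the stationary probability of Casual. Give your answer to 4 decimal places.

Let the stationary distribution be π with π = πP and π_1 + π_2 = 1.
π_1 = 0.45·π_1 + 0.5·π_2
Solving with the normalization constraint gives π = (0.4762, 0.5238).
So the stationary probability of Casual is 0.4762.

0.4762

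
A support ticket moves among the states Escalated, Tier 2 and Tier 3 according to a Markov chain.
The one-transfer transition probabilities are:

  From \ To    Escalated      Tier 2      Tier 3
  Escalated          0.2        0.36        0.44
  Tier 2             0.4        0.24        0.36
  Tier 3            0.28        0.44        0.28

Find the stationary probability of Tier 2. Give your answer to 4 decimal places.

Let the stationary distribution be π with π = πP and π_1 + π_2 + π_3 = 1.
π_1 = 0.2·π_1 + 0.4·π_2 + 0.28·π_3
π_2 = 0.36·π_1 + 0.24·π_2 + 0.44·π_3
Solving with the normalization constraint gives π = (0.2978, 0.3468, 0.3554).
So the stationary probability of Tier 2 is 0.3468.

0.3468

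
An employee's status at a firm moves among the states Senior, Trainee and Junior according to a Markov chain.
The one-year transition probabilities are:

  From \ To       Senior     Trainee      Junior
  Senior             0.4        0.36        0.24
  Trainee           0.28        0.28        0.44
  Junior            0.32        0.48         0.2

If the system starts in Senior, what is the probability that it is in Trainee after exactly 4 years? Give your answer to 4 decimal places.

Propagate the distribution vector 4 years from Senior.
After 0 years: (1.0000, 0.0000, 0.0000)
After 1 year: (0.4000, 0.3600, 0.2400)
After 2 years: (0.3376, 0.3600, 0.3024)
After 3 years: (0.3326, 0.3675, 0.2999)
After 4 years: (0.3319, 0.3666, 0.3015)
P(in Trainee after 4 years) = 0.3666

0.3666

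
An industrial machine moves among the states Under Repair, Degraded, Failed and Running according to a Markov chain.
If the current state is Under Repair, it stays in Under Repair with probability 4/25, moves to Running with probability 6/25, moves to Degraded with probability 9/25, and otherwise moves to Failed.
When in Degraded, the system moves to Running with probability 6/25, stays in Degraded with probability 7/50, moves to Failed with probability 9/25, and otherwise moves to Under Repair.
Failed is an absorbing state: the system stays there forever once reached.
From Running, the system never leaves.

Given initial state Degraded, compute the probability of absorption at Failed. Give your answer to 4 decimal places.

0.5802

Let h(s) be the probability of absorption at Failed starting from transient state s. Then h(Failed) = 1 and h(Running) = 0. By first-step analysis:
h(Under Repair) = 0.16·h(Under Repair) + 0.36·h(Degraded) + 0.24·1 + 0.24·0
h(Degraded) = 0.26·h(Under Repair) + 0.14·h(Degraded) + 0.36·1 + 0.24·0
Solving: h(Under Repair) = 0.5344, h(Degraded) = 0.5802.
Starting from Degraded, the probability is 0.5802.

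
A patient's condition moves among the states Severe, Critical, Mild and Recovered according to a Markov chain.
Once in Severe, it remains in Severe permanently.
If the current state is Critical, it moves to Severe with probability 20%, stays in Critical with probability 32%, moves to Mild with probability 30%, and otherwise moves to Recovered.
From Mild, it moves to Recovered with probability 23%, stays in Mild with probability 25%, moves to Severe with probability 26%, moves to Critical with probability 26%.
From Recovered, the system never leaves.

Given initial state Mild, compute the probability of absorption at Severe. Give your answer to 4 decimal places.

Let h(s) be the probability of absorption at Severe starting from transient state s. Then h(Severe) = 1 and h(Recovered) = 0. By first-step analysis:
h(Critical) = 0.2·1 + 0.32·h(Critical) + 0.3·h(Mild) + 0.18·0
h(Mild) = 0.26·1 + 0.26·h(Critical) + 0.25·h(Mild) + 0.23·0
Solving: h(Critical) = 0.5278, h(Mild) = 0.5296.
Starting from Mild, the probability is 0.5296.

0.5296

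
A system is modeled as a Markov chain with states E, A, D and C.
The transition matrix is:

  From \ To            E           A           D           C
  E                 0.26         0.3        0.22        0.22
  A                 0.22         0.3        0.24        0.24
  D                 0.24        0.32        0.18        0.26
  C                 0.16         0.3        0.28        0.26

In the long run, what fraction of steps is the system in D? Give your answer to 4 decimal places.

0.2315

Let the stationary distribution be π with π = πP and π_1 + π_2 + π_3 + π_4 = 1.
π_1 = 0.26·π_1 + 0.22·π_2 + 0.24·π_3 + 0.16·π_4
π_2 = 0.3·π_1 + 0.3·π_2 + 0.32·π_3 + 0.3·π_4
π_3 = 0.22·π_1 + 0.24·π_2 + 0.18·π_3 + 0.28·π_4
Solving with the normalization constraint gives π = (0.2187, 0.3046, 0.2315, 0.2452).
So the stationary probability of D is 0.2315.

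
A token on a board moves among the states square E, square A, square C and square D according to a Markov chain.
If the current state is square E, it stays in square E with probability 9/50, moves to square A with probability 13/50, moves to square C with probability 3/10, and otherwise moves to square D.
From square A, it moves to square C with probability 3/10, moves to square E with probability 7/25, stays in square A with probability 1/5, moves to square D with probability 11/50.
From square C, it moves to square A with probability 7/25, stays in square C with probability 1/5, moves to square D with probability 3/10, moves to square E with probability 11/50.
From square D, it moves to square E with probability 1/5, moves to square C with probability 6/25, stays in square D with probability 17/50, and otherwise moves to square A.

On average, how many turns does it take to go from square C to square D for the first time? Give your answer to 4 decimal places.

3.6963

Let t(s) be the expected number of turns to first reach square D from state s, with t(square D) = 0. Conditioning on the first turn:
t(square E) = 1 + 0.18·t(square E) + 0.26·t(square A) + 0.3·t(square C)
t(square A) = 1 + 0.28·t(square E) + 0.2·t(square A) + 0.3·t(square C)
t(square C) = 1 + 0.22·t(square E) + 0.28·t(square A) + 0.2·t(square C)
Solving: t(square E) = 3.8330, t(square A) = 3.9776, t(square C) = 3.6963.
Expected turns from square C to square D: 3.6963.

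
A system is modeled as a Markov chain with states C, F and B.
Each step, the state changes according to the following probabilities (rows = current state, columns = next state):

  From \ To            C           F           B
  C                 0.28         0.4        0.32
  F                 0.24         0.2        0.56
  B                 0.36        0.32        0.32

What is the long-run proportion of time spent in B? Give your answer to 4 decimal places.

Let the stationary distribution be π with π = πP and π_1 + π_2 + π_3 = 1.
π_1 = 0.28·π_1 + 0.24·π_2 + 0.36·π_3
π_2 = 0.4·π_1 + 0.2·π_2 + 0.32·π_3
Solving with the normalization constraint gives π = (0.2992, 0.3071, 0.3937).
So the stationary probability of B is 0.3937.

0.3937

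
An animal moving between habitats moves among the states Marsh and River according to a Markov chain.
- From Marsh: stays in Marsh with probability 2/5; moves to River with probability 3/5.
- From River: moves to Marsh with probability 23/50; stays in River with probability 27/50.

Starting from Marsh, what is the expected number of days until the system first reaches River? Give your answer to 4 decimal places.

1.6667

Let t(s) be the expected number of days to first reach River from state s, with t(River) = 0. Conditioning on the first day:
t(Marsh) = 1 + 0.4·t(Marsh)
Solving: t(Marsh) = 1.6667.
Expected days from Marsh to River: 1.6667.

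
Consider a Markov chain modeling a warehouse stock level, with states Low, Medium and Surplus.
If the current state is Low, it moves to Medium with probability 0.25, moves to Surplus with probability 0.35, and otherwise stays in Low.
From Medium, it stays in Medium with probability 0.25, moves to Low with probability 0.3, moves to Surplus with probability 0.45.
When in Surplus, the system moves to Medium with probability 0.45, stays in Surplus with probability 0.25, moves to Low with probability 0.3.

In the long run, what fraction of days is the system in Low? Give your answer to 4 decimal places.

0.3333

Let the stationary distribution be π with π = πP and π_1 + π_2 + π_3 = 1.
π_1 = 0.4·π_1 + 0.3·π_2 + 0.3·π_3
π_2 = 0.25·π_1 + 0.25·π_2 + 0.45·π_3
Solving with the normalization constraint gives π = (0.3333, 0.3194, 0.3472).
So the stationary probability of Low is 0.3333.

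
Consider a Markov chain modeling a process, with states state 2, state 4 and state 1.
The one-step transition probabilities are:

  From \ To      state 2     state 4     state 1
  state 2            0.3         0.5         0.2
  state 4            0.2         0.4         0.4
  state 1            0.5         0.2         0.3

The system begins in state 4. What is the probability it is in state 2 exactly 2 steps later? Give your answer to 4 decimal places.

Sum over the intermediate state after 1 step:
P = P(state 4→state 2)·P(state 2→state 2) + P(state 4→state 4)·P(state 4→state 2) + P(state 4→state 1)·P(state 1→state 2)
  = 0.2×0.3 + 0.4×0.2 + 0.4×0.5
  = 0.0600 + 0.0800 + 0.2000 = 0.3400

0.3400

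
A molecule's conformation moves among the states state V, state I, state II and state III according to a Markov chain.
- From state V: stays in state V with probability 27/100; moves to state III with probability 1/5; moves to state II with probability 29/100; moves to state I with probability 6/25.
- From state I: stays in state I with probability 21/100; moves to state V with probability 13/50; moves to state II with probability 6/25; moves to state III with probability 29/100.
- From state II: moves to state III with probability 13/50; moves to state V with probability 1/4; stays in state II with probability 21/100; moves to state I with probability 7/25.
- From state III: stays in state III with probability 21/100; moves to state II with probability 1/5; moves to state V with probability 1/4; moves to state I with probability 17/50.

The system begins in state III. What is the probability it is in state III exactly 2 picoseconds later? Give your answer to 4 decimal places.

Propagate the distribution vector 2 picoseconds from state III.
After 0 picoseconds: (0.0000, 0.0000, 0.0000, 1.0000)
After 1 picosecond: (0.2500, 0.3400, 0.2000, 0.2100)
After 2 picoseconds: (0.2584, 0.2588, 0.2381, 0.2447)
P(in state III after 2 picoseconds) = 0.2447

0.2447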